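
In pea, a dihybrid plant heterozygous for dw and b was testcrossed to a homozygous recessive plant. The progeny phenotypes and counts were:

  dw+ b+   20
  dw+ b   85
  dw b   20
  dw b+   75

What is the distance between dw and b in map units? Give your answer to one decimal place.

20.0 map units

The two most frequent classes, dw+ b (85) and dw b+ (75), are the parental types, so the F1 was dw+ b / dw b+.
The recombinant classes are dw+ b+ and dw b: 20 + 20 = 40.
Recombination frequency = 40/200 = 0.2000 ≈ 20.0%, i.e. 20.0 map units.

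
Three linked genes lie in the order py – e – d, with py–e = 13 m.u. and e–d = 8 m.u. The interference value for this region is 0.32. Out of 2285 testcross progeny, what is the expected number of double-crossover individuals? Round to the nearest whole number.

Map distances give recombination frequencies of 0.130 and 0.080 for the two intervals.
With interference 0.32 (so coincidence = 0.68), expected double-crossover frequency = 0.130 × 0.080 × 0.68 = 0.00707.
Expected number = 0.00707 × 2285 = 16.16 ≈ 16.

16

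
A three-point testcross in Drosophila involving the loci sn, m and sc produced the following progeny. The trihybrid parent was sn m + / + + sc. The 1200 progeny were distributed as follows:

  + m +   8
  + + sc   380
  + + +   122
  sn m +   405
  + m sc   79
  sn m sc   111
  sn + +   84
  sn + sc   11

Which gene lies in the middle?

sn

The two rarest classes, + m + and sn + sc, are the double crossovers. Comparing them with the parentals, only the sn allele has switched, so sn is the middle locus and the order is sc – sn – m.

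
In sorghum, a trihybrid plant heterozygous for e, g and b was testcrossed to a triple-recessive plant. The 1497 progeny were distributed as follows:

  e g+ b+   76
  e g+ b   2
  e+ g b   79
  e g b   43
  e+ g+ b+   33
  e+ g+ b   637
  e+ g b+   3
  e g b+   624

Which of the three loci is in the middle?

e

The two most frequent reciprocal classes, e+ g+ b and e g b+, are the parental types, so the F1 was e+ g+ b / e g b+.
The two rarest classes, e g+ b and e+ g b+, are the double crossovers. Comparing them with the parentals, only the e allele has switched, so e is the middle locus and the order is b – e – g.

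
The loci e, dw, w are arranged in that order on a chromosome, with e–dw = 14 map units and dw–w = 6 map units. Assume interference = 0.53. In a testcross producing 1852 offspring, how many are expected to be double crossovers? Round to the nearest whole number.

7

Map distances give recombination frequencies of 0.140 and 0.060 for the two intervals.
With interference 0.53 (so coincidence = 0.47), expected double-crossover frequency = 0.140 × 0.060 × 0.47 = 0.00395.
Expected number = 0.00395 × 1852 = 7.31 ≈ 7.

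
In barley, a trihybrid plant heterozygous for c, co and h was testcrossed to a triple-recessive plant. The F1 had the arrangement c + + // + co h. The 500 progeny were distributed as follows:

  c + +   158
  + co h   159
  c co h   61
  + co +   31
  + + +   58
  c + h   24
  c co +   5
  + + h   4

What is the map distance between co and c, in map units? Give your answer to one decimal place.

The two rarest classes, c co + and + + h, are the double crossovers. Comparing them with the parentals, only the co allele has switched, so co is the middle locus and the order is h – co – c.
Crossovers in the co–c interval produce the single-crossover classes + + + and c co h (58 + 61 = 119) plus the double crossovers (9).
RF(co–c) = (119 + 9) / 500 = 128/500 = 0.2560 → 25.6 map units.

25.6 map units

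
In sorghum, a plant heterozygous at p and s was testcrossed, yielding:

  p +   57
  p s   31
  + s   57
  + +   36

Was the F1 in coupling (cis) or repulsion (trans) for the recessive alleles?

trans

The two most frequent classes are + s (57) and p + (57); these are the parental (non-recombinant) types.
So the F1 carried + s on one chromosome and p + on the other — the recessive alleles are on opposite chromosomes (trans / repulsion).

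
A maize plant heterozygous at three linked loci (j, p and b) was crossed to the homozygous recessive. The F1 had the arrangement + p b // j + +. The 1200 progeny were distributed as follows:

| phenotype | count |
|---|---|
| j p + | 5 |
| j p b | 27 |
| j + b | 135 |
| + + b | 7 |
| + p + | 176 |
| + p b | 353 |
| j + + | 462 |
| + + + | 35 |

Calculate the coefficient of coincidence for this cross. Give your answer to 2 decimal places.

The two rarest classes, + + b and j p +, are the double crossovers. Comparing them with the parentals, only the p allele has switched, so p is the middle locus and the order is b – p – j.
b–p: (311 + 12)/1200 = 0.2692; p–j: (62 + 12)/1200 = 0.0617.
Expected DCO frequency = 0.2692 × 0.0617 ≈ 0.01661; observed = 12/1200 ≈ 0.01000.
Coefficient of coincidence = 0.01000/0.01661 ≈ 0.60.

0.60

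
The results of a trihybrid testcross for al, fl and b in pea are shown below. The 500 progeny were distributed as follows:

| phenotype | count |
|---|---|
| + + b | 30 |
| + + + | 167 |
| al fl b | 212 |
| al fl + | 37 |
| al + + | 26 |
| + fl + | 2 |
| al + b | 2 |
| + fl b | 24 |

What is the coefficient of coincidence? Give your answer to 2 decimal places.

The two most frequent reciprocal classes, al fl b and + + +, are the parental types, so the F1 was al fl b / + + +.
The two rarest classes, al + b and + fl +, are the double crossovers. Comparing them with the parentals, only the fl allele has switched, so fl is the middle locus and the order is b – fl – al.
b–fl: (67 + 4)/500 = 0.1420; fl–al: (50 + 4)/500 = 0.1080.
Expected DCO frequency = 0.1420 × 0.1080 ≈ 0.01534; observed = 4/500 ≈ 0.00800.
Coefficient of coincidence = 0.00800/0.01534 ≈ 0.52.

0.52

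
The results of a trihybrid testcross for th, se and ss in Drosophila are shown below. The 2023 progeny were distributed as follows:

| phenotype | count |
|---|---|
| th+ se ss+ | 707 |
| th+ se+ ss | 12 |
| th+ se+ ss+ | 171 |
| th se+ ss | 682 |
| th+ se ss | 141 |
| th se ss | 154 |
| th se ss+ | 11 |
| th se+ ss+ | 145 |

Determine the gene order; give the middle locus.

th

The two most frequent reciprocal classes, th+ se ss+ and th se+ ss, are the parental types, so the F1 was th+ se ss+ / th se+ ss.
The two rarest classes, th se ss+ and th+ se+ ss, are the double crossovers. Comparing them with the parentals, only the th allele has switched, so th is the middle locus and the order is ss – th – se.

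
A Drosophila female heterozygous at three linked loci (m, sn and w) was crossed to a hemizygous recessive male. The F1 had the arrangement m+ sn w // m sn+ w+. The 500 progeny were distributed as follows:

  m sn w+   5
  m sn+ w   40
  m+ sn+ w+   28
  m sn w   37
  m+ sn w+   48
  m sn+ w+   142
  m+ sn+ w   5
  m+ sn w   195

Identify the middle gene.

sn

The two rarest classes, m+ sn+ w and m sn w+, are the double crossovers. Comparing them with the parentals, only the sn allele has switched, so sn is the middle locus and the order is w – sn – m.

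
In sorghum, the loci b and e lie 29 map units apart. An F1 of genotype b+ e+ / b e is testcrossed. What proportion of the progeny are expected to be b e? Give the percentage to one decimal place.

35.5%

A map distance of 29 map units corresponds to a recombination frequency of 0.290.
The F1 is b+ e+ / b e, so b e is a parental gamete class with expected frequency (1 − r)/2 = 0.710/2 = 0.3550.
That is 0.3550 = 35.5% of the progeny.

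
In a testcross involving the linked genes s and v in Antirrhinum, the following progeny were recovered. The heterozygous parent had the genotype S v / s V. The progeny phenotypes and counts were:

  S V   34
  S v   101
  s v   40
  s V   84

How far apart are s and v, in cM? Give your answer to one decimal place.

The recombinant classes are S V and s v: 34 + 40 = 74.
Recombination frequency = 74/259 = 0.2857 ≈ 28.6%, i.e. 28.6 cM.

28.6 cM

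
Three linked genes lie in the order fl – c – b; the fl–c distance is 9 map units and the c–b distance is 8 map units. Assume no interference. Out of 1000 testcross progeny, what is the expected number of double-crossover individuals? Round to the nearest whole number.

7

Map distances give recombination frequencies of 0.090 and 0.080 for the two intervals.
With no interference, expected double-crossover frequency = 0.090 × 0.080 = 0.00720.
Expected number = 0.00720 × 1000 = 7.20 ≈ 7.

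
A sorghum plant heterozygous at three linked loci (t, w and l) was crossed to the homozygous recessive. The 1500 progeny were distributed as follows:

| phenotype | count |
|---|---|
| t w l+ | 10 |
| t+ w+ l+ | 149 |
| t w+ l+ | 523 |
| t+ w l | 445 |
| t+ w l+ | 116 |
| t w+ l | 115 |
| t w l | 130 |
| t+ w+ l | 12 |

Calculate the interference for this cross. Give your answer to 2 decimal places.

0.57

The two most frequent reciprocal classes, t w+ l+ and t+ w l, are the parental types, so the F1 was t w+ l+ / t+ w l.
The two rarest classes, t w l+ and t+ w+ l, are the double crossovers. Comparing them with the parentals, only the w allele has switched, so w is the middle locus and the order is l – w – t.
l–w: (231 + 22)/1500 = 0.1687; w–t: (279 + 22)/1500 = 0.2007.
Expected DCO frequency = 0.1687 × 0.2007 ≈ 0.03386; observed = 22/1500 ≈ 0.01467.
Coefficient of coincidence = 0.01467/0.03386 ≈ 0.43; interference = 1 − 0.43 = 0.57.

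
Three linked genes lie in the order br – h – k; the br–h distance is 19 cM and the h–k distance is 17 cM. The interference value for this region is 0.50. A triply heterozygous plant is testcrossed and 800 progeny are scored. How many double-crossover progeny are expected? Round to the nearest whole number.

Map distances give recombination frequencies of 0.190 and 0.170 for the two intervals.
With interference 0.50 (so coincidence = 0.50), expected double-crossover frequency = 0.190 × 0.170 × 0.50 = 0.01615.
Expected number = 0.01615 × 800 = 12.92 ≈ 13.

13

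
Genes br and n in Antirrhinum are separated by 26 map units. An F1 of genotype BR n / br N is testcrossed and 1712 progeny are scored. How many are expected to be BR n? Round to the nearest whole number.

633

A map distance of 26 map units corresponds to a recombination frequency of 0.260.
The F1 is BR n / br N, so BR n is a parental gamete class with expected frequency (1 − r)/2 = 0.740/2 = 0.3700.
Expected number = 0.3700 × 1712 = 633.44 ≈ 633.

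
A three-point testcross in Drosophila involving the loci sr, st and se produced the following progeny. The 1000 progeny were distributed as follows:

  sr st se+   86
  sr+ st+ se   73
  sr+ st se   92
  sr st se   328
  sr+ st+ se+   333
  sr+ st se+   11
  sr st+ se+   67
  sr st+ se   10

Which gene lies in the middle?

The two most frequent reciprocal classes, sr+ st+ se+ and sr st se, are the parental types, so the F1 was sr+ st+ se+ / sr st se.
The two rarest classes, sr+ st se+ and sr st+ se, are the double crossovers. Comparing them with the parentals, only the st allele has switched, so st is the middle locus and the order is se – st – sr.

st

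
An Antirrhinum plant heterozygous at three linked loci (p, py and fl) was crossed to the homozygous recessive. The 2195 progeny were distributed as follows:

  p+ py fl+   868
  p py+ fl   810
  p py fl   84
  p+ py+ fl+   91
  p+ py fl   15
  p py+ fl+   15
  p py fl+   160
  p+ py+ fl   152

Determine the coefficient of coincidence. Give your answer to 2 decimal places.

0.94

The two most frequent reciprocal classes, p py+ fl and p+ py fl+, are the parental types, so the F1 was p py+ fl / p+ py fl+.
The two rarest classes, p py+ fl+ and p+ py fl, are the double crossovers. Comparing them with the parentals, only the fl allele has switched, so fl is the middle locus and the order is py – fl – p.
py–fl: (175 + 30)/2195 = 0.0934; fl–p: (312 + 30)/2195 = 0.1558.
Expected DCO frequency = 0.0934 × 0.1558 ≈ 0.01455; observed = 30/2195 ≈ 0.01367.
Coefficient of coincidence = 0.01367/0.01455 ≈ 0.94.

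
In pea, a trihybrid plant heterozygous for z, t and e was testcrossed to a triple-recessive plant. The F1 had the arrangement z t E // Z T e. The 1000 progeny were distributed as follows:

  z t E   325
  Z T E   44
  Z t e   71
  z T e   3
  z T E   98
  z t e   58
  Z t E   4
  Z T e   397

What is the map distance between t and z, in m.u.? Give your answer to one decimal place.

The two rarest classes, Z t E and z T e, are the double crossovers. Comparing them with the parentals, only the z allele has switched, so z is the middle locus and the order is t – z – e.
Crossovers in the t–z interval produce the single-crossover classes z T E and Z t e (98 + 71 = 169) plus the double crossovers (7).
RF(t–z) = (169 + 7) / 1000 = 176/1000 = 0.1760 → 17.6 m.u.

17.6 m.u.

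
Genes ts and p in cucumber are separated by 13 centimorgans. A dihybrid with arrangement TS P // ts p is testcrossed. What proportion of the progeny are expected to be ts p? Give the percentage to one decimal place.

43.5%

A map distance of 13 centimorgans corresponds to a recombination frequency of 0.130.
The F1 is TS P / ts p, so ts p is a parental gamete class with expected frequency (1 − r)/2 = 0.870/2 = 0.4350.
That is 0.4350 = 43.5% of the progeny.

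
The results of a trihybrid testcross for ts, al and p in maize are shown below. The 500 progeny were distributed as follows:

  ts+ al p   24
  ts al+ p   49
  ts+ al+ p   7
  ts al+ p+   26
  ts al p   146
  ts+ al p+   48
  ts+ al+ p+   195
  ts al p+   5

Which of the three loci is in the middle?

The two most frequent reciprocal classes, ts+ al+ p+ and ts al p, are the parental types, so the F1 was ts+ al+ p+ / ts al p.
The two rarest classes, ts+ al+ p and ts al p+, are the double crossovers. Comparing them with the parentals, only the p allele has switched, so p is the middle locus and the order is ts – p – al.

p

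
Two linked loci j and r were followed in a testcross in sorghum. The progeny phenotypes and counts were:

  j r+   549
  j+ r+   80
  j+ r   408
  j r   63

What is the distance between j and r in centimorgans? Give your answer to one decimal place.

The two most frequent classes, j+ r (408) and j r+ (549), are the parental types, so the F1 was j+ r / j r+.
The recombinant classes are j+ r+ and j r: 80 + 63 = 143.
Recombination frequency = 143/1100 = 0.1300 ≈ 13.0%, i.e. 13.0 centimorgans.

13.0 centimorgans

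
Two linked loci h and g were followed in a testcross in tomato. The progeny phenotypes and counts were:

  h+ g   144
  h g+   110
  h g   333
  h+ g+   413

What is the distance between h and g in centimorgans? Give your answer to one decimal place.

The two most frequent classes, h+ g+ (413) and h g (333), are the parental types, so the F1 was h+ g+ / h g.
The recombinant classes are h+ g and h g+: 144 + 110 = 254.
Recombination frequency = 254/1000 = 0.2540 ≈ 25.4%, i.e. 25.4 centimorgans.

25.4 centimorgans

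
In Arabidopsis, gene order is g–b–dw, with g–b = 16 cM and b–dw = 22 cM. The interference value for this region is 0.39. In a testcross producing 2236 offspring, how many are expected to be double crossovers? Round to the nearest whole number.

48

Map distances give recombination frequencies of 0.160 and 0.220 for the two intervals.
With interference 0.39 (so coincidence = 0.61), expected double-crossover frequency = 0.160 × 0.220 × 0.61 = 0.02147.
Expected number = 0.02147 × 2236 = 48.01 ≈ 48.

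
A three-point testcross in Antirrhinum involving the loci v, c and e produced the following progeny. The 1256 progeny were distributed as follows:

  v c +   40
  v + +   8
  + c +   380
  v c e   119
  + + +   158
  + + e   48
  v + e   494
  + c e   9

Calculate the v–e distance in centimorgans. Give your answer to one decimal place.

8.4 centimorgans

The two most frequent reciprocal classes, v + e and + c +, are the parental types, so the F1 was v + e / + c +.
The two rarest classes, v + + and + c e, are the double crossovers. Comparing them with the parentals, only the e allele has switched, so e is the middle locus and the order is v – e – c.
Crossovers in the v–e interval produce the single-crossover classes + + e and v c + (48 + 40 = 88) plus the double crossovers (17).
RF(v–e) = (88 + 17) / 1256 = 105/1256 = 0.0836 → 8.4 centimorgans.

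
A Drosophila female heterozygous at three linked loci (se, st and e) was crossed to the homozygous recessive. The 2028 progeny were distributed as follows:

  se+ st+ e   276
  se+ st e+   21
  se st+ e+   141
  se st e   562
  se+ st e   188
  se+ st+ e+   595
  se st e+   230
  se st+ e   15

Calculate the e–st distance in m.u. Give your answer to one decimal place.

26.7 m.u.

The two most frequent reciprocal classes, se st e and se+ st+ e+, are the parental types, so the F1 was se st e / se+ st+ e+.
The two rarest classes, se st+ e and se+ st e+, are the double crossovers. Comparing them with the parentals, only the st allele has switched, so st is the middle locus and the order is se – st – e.
Crossovers in the st–e interval produce the single-crossover classes se st e+ and se+ st+ e (230 + 276 = 506) plus the double crossovers (36).
RF(st–e) = (506 + 36) / 2028 = 542/2028 = 0.2673 → 26.7 m.u.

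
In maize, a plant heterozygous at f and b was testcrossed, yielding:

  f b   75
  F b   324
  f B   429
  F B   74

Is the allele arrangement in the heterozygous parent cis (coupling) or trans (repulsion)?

trans

The two most frequent classes are F b (324) and f B (429); these are the parental (non-recombinant) types.
So the F1 carried F b on one chromosome and f B on the other — the recessive alleles are on opposite chromosomes (trans / repulsion).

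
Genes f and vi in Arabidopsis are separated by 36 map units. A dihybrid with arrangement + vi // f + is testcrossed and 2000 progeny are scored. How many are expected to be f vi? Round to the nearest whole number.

A map distance of 36 map units corresponds to a recombination frequency of 0.360.
The F1 is + vi / f +, so f vi is a recombinant gamete class with expected frequency r/2 = 0.360/2 = 0.1800.
Expected number = 0.1800 × 2000 = 360.00 ≈ 360.

360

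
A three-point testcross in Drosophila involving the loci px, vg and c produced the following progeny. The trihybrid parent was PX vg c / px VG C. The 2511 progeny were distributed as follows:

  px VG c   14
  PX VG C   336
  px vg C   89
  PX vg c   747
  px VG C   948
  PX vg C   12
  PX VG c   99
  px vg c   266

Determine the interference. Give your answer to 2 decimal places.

0.51

The two rarest classes, PX vg C and px VG c, are the double crossovers. Comparing them with the parentals, only the c allele has switched, so c is the middle locus and the order is px – c – vg.
px–c: (602 + 26)/2511 = 0.2501; c–vg: (188 + 26)/2511 = 0.0852.
Expected DCO frequency = 0.2501 × 0.0852 ≈ 0.02131; observed = 26/2511 ≈ 0.01035.
Coefficient of coincidence = 0.01035/0.02131 ≈ 0.49; interference = 1 − 0.49 = 0.51.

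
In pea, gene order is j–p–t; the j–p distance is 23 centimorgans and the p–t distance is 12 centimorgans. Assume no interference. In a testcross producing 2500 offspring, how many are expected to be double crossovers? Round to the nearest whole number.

Map distances give recombination frequencies of 0.230 and 0.120 for the two intervals.
With no interference, expected double-crossover frequency = 0.230 × 0.120 = 0.02760.
Expected number = 0.02760 × 2500 = 69.00 ≈ 69.

69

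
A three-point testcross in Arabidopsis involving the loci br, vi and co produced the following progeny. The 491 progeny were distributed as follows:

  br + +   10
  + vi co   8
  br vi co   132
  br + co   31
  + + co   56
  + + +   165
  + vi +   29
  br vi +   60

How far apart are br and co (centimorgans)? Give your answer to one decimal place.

27.3 centimorgans

The two most frequent reciprocal classes, + + + and br vi co, are the parental types, so the F1 was + + + / br vi co.
The two rarest classes, br + + and + vi co, are the double crossovers. Comparing them with the parentals, only the br allele has switched, so br is the middle locus and the order is co – br – vi.
Crossovers in the co–br interval produce the single-crossover classes + + co and br vi + (56 + 60 = 116) plus the double crossovers (18).
RF(co–br) = (116 + 18) / 491 = 134/491 = 0.2729 → 27.3 centimorgans.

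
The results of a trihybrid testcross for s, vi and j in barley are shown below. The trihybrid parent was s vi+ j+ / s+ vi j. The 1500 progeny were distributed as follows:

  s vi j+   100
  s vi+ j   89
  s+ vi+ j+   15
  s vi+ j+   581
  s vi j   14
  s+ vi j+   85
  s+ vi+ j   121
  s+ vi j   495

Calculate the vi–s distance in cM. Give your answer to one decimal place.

16.7 cM

The two rarest classes, s+ vi+ j+ and s vi j, are the double crossovers. Comparing them with the parentals, only the s allele has switched, so s is the middle locus and the order is vi – s – j.
Crossovers in the vi–s interval produce the single-crossover classes s vi j+ and s+ vi+ j (100 + 121 = 221) plus the double crossovers (29).
RF(vi–s) = (221 + 29) / 1500 = 250/1500 = 0.1667 → 16.7 cM.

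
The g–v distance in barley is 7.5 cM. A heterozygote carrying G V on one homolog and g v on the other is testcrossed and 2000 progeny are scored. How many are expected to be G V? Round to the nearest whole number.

925

A map distance of 7.5 cM corresponds to a recombination frequency of 0.075.
The F1 is G V / g v, so G V is a parental gamete class with expected frequency (1 − r)/2 = 0.925/2 = 0.4625.
Expected number = 0.4625 × 2000 = 925.00 ≈ 925.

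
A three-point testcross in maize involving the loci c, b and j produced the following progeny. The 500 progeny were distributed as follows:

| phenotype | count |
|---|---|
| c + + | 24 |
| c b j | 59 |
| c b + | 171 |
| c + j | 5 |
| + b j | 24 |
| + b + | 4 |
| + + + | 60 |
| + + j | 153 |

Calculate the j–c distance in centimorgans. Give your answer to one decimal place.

25.6 centimorgans

The two most frequent reciprocal classes, + + j and c b +, are the parental types, so the F1 was + + j / c b +.
The two rarest classes, c + j and + b +, are the double crossovers. Comparing them with the parentals, only the c allele has switched, so c is the middle locus and the order is b – c – j.
Crossovers in the c–j interval produce the single-crossover classes + + + and c b j (60 + 59 = 119) plus the double crossovers (9).
RF(c–j) = (119 + 9) / 500 = 128/500 = 0.2560 → 25.6 centimorgans.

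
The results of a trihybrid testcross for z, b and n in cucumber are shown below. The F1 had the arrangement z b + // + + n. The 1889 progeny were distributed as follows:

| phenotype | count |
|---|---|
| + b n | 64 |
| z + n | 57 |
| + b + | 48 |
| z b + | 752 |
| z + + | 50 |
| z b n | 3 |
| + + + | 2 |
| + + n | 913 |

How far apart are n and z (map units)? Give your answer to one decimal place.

The two rarest classes, z b n and + + +, are the double crossovers. Comparing them with the parentals, only the n allele has switched, so n is the middle locus and the order is z – n – b.
Crossovers in the z–n interval produce the single-crossover classes + b + and z + n (48 + 57 = 105) plus the double crossovers (5).
RF(z–n) = (105 + 5) / 1889 = 110/1889 = 0.0582 → 5.8 map units.

5.8 map units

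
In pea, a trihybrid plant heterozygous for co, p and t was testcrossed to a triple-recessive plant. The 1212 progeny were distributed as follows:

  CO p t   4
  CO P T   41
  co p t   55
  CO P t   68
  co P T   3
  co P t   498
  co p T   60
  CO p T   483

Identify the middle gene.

The two most frequent reciprocal classes, CO p T and co P t, are the parental types, so the F1 was CO p T / co P t.
The two rarest classes, CO p t and co P T, are the double crossovers. Comparing them with the parentals, only the t allele has switched, so t is the middle locus and the order is co – t – p.

t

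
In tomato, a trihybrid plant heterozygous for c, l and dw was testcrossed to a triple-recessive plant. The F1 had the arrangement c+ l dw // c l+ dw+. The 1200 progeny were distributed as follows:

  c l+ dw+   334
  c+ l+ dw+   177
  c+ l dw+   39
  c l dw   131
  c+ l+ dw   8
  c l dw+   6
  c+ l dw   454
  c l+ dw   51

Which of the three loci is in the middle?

l

The two rarest classes, c+ l+ dw and c l dw+, are the double crossovers. Comparing them with the parentals, only the l allele has switched, so l is the middle locus and the order is c – l – dw.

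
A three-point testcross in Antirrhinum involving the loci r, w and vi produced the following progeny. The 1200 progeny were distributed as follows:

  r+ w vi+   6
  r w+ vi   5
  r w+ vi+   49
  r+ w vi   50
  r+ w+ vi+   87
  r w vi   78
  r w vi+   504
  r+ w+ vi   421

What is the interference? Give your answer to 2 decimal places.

0.32

The two most frequent reciprocal classes, r+ w+ vi and r w vi+, are the parental types, so the F1 was r+ w+ vi / r w vi+.
The two rarest classes, r w+ vi and r+ w vi+, are the double crossovers. Comparing them with the parentals, only the r allele has switched, so r is the middle locus and the order is vi – r – w.
vi–r: (165 + 11)/1200 = 0.1467; r–w: (99 + 11)/1200 = 0.0917.
Expected DCO frequency = 0.1467 × 0.0917 ≈ 0.01345; observed = 11/1200 ≈ 0.00917.
Coefficient of coincidence = 0.00917/0.01345 ≈ 0.68; interference = 1 − 0.68 = 0.32.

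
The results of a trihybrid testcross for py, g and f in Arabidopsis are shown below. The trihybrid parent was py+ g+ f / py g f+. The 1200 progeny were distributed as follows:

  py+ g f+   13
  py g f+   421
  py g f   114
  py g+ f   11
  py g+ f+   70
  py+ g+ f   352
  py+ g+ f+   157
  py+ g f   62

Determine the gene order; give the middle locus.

py

The two rarest classes, py g+ f and py+ g f+, are the double crossovers. Comparing them with the parentals, only the py allele has switched, so py is the middle locus and the order is f – py – g.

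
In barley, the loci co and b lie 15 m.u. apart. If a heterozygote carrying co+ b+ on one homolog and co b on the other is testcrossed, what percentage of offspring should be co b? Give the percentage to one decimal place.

42.5%

A map distance of 15 m.u. corresponds to a recombination frequency of 0.150.
The F1 is co+ b+ / co b, so co b is a parental gamete class with expected frequency (1 − r)/2 = 0.850/2 = 0.4250.
That is 0.4250 = 42.5% of the progeny.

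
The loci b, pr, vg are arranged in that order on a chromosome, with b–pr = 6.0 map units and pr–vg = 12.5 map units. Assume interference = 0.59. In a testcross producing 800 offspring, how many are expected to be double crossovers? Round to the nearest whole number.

2

Map distances give recombination frequencies of 0.060 and 0.125 for the two intervals.
With interference 0.59 (so coincidence = 0.41), expected double-crossover frequency = 0.060 × 0.125 × 0.41 = 0.00308.
Expected number = 0.00308 × 800 = 2.46 ≈ 2.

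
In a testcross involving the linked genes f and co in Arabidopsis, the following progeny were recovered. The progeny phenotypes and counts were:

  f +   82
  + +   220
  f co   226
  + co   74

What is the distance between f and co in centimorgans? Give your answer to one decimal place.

The two most frequent classes, + + (220) and f co (226), are the parental types, so the F1 was + + / f co.
The recombinant classes are + co and f +: 74 + 82 = 156.
Recombination frequency = 156/602 = 0.2591 ≈ 25.9%, i.e. 25.9 centimorgans.

25.9 centimorgans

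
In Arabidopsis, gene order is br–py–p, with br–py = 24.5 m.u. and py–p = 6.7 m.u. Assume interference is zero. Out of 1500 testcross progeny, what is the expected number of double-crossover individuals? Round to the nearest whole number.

25

Map distances give recombination frequencies of 0.245 and 0.067 for the two intervals.
With no interference, expected double-crossover frequency = 0.245 × 0.067 = 0.01641.
Expected number = 0.01641 × 1500 = 24.62 ≈ 25.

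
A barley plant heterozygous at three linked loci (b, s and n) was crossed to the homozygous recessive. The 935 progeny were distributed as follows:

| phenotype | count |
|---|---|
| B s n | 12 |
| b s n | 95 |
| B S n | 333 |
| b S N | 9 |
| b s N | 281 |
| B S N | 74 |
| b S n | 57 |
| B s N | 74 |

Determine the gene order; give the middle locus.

s

The two most frequent reciprocal classes, b s N and B S n, are the parental types, so the F1 was b s N / B S n.
The two rarest classes, b S N and B s n, are the double crossovers. Comparing them with the parentals, only the s allele has switched, so s is the middle locus and the order is b – s – n.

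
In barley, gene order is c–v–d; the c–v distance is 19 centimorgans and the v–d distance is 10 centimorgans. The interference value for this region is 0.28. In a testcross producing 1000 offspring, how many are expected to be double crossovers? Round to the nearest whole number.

Map distances give recombination frequencies of 0.190 and 0.100 for the two intervals.
With interference 0.28 (so coincidence = 0.72), expected double-crossover frequency = 0.190 × 0.100 × 0.72 = 0.01368.
Expected number = 0.01368 × 1000 = 13.68 ≈ 14.

14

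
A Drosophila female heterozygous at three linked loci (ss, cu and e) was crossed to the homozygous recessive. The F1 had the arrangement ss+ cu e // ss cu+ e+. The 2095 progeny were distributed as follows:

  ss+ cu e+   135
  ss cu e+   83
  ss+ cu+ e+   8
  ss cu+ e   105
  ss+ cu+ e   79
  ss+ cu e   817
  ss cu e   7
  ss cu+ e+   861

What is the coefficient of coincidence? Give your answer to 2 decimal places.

The two rarest classes, ss cu e and ss+ cu+ e+, are the double crossovers. Comparing them with the parentals, only the ss allele has switched, so ss is the middle locus and the order is cu – ss – e.
cu–ss: (162 + 15)/2095 = 0.0845; ss–e: (240 + 15)/2095 = 0.1217.
Expected DCO frequency = 0.0845 × 0.1217 ≈ 0.01028; observed = 15/2095 ≈ 0.00716.
Coefficient of coincidence = 0.00716/0.01028 ≈ 0.70.

0.70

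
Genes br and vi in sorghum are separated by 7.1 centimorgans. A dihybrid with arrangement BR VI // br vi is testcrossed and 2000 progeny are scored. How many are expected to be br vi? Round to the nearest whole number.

929

A map distance of 7.1 centimorgans corresponds to a recombination frequency of 0.071.
The F1 is BR VI / br vi, so br vi is a parental gamete class with expected frequency (1 − r)/2 = 0.929/2 = 0.4645.
Expected number = 0.4645 × 2000 = 929.00 ≈ 929.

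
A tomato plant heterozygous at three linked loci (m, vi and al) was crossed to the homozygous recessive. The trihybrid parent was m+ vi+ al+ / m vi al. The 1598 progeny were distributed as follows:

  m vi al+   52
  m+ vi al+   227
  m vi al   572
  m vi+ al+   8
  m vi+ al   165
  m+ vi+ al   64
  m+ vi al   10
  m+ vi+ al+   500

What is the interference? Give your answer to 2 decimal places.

The two rarest classes, m vi+ al+ and m+ vi al, are the double crossovers. Comparing them with the parentals, only the m allele has switched, so m is the middle locus and the order is al – m – vi.
al–m: (116 + 18)/1598 = 0.0839; m–vi: (392 + 18)/1598 = 0.2566.
Expected DCO frequency = 0.0839 × 0.2566 ≈ 0.02153; observed = 18/1598 ≈ 0.01126.
Coefficient of coincidence = 0.01126/0.02153 ≈ 0.52; interference = 1 − 0.52 = 0.48.

0.48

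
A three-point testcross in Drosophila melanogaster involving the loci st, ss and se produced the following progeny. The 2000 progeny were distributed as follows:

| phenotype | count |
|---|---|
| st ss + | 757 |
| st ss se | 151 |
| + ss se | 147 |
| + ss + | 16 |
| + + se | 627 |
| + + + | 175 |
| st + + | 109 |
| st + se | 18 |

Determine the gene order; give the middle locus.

The two most frequent reciprocal classes, st ss + and + + se, are the parental types, so the F1 was st ss + / + + se.
The two rarest classes, + ss + and st + se, are the double crossovers. Comparing them with the parentals, only the st allele has switched, so st is the middle locus and the order is ss – st – se.

st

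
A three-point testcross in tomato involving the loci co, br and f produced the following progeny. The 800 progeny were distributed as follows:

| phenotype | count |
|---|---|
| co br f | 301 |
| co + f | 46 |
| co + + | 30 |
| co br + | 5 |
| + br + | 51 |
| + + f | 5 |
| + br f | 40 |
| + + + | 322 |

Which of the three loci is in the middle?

f

The two most frequent reciprocal classes, + + + and co br f, are the parental types, so the F1 was + + + / co br f.
The two rarest classes, + + f and co br +, are the double crossovers. Comparing them with the parentals, only the f allele has switched, so f is the middle locus and the order is co – f – br.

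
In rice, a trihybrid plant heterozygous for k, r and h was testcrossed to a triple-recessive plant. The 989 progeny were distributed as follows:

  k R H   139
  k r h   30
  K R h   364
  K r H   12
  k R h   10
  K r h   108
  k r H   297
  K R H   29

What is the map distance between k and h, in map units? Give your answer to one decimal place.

The two most frequent reciprocal classes, K R h and k r H, are the parental types, so the F1 was K R h / k r H.
The two rarest classes, k R h and K r H, are the double crossovers. Comparing them with the parentals, only the k allele has switched, so k is the middle locus and the order is h – k – r.
Crossovers in the h–k interval produce the single-crossover classes K R H and k r h (29 + 30 = 59) plus the double crossovers (22).
RF(h–k) = (59 + 22) / 989 = 81/989 = 0.0819 → 8.2 map units.

8.2 map units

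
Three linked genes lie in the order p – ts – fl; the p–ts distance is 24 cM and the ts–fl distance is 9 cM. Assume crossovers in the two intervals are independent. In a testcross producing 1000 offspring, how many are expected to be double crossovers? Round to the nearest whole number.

Map distances give recombination frequencies of 0.240 and 0.090 for the two intervals.
With no interference, expected double-crossover frequency = 0.240 × 0.090 = 0.02160.
Expected number = 0.02160 × 1000 = 21.60 ≈ 22.

22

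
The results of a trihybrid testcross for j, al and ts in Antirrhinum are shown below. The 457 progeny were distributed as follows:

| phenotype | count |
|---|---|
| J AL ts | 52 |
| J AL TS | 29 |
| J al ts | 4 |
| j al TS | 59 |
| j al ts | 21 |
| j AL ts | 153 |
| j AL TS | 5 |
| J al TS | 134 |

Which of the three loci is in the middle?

The two most frequent reciprocal classes, j AL ts and J al TS, are the parental types, so the F1 was j AL ts / J al TS.
The two rarest classes, j AL TS and J al ts, are the double crossovers. Comparing them with the parentals, only the ts allele has switched, so ts is the middle locus and the order is j – ts – al.

ts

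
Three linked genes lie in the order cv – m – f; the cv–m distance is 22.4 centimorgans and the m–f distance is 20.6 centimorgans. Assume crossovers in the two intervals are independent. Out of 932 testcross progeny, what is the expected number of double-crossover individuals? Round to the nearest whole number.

Map distances give recombination frequencies of 0.224 and 0.206 for the two intervals.
With no interference, expected double-crossover frequency = 0.224 × 0.206 = 0.04614.
Expected number = 0.04614 × 932 = 43.01 ≈ 43.

43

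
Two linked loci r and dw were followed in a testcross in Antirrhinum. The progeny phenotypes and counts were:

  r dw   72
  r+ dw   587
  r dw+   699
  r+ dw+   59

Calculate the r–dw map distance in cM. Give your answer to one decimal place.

The two most frequent classes, r+ dw (587) and r dw+ (699), are the parental types, so the F1 was r+ dw / r dw+.
The recombinant classes are r+ dw+ and r dw: 59 + 72 = 131.
Recombination frequency = 131/1417 = 0.0924 ≈ 9.2%, i.e. 9.2 cM.

9.2 cM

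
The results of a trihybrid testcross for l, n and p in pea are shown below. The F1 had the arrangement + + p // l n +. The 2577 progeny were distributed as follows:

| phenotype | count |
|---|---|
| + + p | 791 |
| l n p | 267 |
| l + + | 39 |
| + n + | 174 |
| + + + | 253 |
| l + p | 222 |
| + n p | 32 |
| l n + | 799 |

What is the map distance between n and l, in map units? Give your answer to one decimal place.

18.1 map units

The two rarest classes, + n p and l + +, are the double crossovers. Comparing them with the parentals, only the n allele has switched, so n is the middle locus and the order is l – n – p.
Crossovers in the l–n interval produce the single-crossover classes l + p and + n + (222 + 174 = 396) plus the double crossovers (71).
RF(l–n) = (396 + 71) / 2577 = 467/2577 = 0.1812 → 18.1 map units.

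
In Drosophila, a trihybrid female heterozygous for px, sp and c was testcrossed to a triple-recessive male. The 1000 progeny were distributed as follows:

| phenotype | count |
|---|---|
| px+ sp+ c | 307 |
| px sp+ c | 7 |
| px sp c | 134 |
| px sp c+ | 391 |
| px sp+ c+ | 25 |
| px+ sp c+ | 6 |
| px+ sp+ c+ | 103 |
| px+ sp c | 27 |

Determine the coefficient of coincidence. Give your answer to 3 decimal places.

0.800

The two most frequent reciprocal classes, px+ sp+ c and px sp c+, are the parental types, so the F1 was px+ sp+ c / px sp c+.
The two rarest classes, px sp+ c and px+ sp c+, are the double crossovers. Comparing them with the parentals, only the px allele has switched, so px is the middle locus and the order is sp – px – c.
sp–px: (52 + 13)/1000 = 0.0650; px–c: (237 + 13)/1000 = 0.2500.
Expected DCO frequency = 0.0650 × 0.2500 ≈ 0.01625; observed = 13/1000 ≈ 0.01300.
Coefficient of coincidence = 0.01300/0.01625 ≈ 0.800.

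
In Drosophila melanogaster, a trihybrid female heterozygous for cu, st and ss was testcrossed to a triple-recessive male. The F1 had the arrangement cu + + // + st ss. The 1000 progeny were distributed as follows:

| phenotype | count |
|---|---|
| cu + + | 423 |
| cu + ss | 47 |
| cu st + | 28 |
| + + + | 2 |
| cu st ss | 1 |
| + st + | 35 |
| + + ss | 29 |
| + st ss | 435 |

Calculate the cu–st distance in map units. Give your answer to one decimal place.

The two rarest classes, + + + and cu st ss, are the double crossovers. Comparing them with the parentals, only the cu allele has switched, so cu is the middle locus and the order is ss – cu – st.
Crossovers in the cu–st interval produce the single-crossover classes cu st + and + + ss (28 + 29 = 57) plus the double crossovers (3).
RF(cu–st) = (57 + 3) / 1000 = 60/1000 = 0.0600 → 6.0 map units.

6.0 map units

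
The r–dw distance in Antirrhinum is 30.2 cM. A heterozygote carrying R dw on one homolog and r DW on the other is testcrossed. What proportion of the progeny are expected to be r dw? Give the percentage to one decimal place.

A map distance of 30.2 cM corresponds to a recombination frequency of 0.302.
The F1 is R dw / r DW, so r dw is a recombinant gamete class with expected frequency r/2 = 0.302/2 = 0.1510.
That is 0.1510 = 15.1% of the progeny.

15.1%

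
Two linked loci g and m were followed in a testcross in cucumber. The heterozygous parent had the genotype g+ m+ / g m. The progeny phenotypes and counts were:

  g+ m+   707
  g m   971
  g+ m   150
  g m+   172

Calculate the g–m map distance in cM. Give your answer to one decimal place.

16.1 cM

The recombinant classes are g+ m and g m+: 150 + 172 = 322.
Recombination frequency = 322/2000 = 0.1610 ≈ 16.1%, i.e. 16.1 cM.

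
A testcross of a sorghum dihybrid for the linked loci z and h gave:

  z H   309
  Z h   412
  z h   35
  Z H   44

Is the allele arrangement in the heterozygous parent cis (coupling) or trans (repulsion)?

The two most frequent classes are Z h (412) and z H (309); these are the parental (non-recombinant) types.
So the F1 carried Z h on one chromosome and z H on the other — the recessive alleles are on opposite chromosomes (trans / repulsion).

trans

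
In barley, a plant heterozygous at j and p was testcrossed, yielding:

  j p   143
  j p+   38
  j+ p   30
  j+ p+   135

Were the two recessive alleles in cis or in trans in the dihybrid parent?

cis

The two most frequent classes are j+ p+ (135) and j p (143); these are the parental (non-recombinant) types.
So the F1 carried j+ p+ on one chromosome and j p on the other — the recessive alleles are on the same chromosome (cis / coupling).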